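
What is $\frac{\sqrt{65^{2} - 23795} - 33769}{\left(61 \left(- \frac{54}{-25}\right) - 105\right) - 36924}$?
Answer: $\frac{844225}{922431} - \frac{25 i \sqrt{19570}}{922431} \approx 0.91522 - 0.0037914 i$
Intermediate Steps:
$\frac{\sqrt{65^{2} - 23795} - 33769}{\left(61 \left(- \frac{54}{-25}\right) - 105\right) - 36924} = \frac{\sqrt{4225 - 23795} - 33769}{\left(61 \left(\left(-54\right) \left(- \frac{1}{25}\right)\right) - 105\right) - 36924} = \frac{\sqrt{-19570} - 33769}{\left(61 \cdot \frac{54}{25} - 105\right) - 36924} = \frac{i \sqrt{19570} - 33769}{\left(\frac{3294}{25} - 105\right) - 36924} = \frac{-33769 + i \sqrt{19570}}{\frac{669}{25} - 36924} = \frac{-33769 + i \sqrt{19570}}{- \frac{922431}{25}} = \left(-33769 + i \sqrt{19570}\right) \left(- \frac{25}{922431}\right) = \frac{844225}{922431} - \frac{25 i \sqrt{19570}}{922431}$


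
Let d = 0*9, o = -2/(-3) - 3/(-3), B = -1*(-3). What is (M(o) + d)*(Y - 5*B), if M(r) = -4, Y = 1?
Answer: 56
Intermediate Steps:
B = 3
o = 5/3 (o = -2*(-1/3) - 3*(-1/3) = 2/3 + 1 = 5/3 ≈ 1.6667)
d = 0
(M(o) + d)*(Y - 5*B) = (-4 + 0)*(1 - 5*3) = -4*(1 - 15) = -4*(-14) = 56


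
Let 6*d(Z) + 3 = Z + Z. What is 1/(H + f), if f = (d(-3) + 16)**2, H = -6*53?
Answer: -4/431 ≈ -0.0092807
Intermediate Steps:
d(Z) = -1/2 + Z/3 (d(Z) = -1/2 + (Z + Z)/6 = -1/2 + (2*Z)/6 = -1/2 + Z/3)
H = -318
f = 841/4 (f = ((-1/2 + (1/3)*(-3)) + 16)**2 = ((-1/2 - 1) + 16)**2 = (-3/2 + 16)**2 = (29/2)**2 = 841/4 ≈ 210.25)
1/(H + f) = 1/(-318 + 841/4) = 1/(-431/4) = -4/431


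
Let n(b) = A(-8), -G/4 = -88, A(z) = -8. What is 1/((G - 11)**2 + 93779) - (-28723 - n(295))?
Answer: 6031872901/210060 ≈ 28715.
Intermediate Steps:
G = 352 (G = -4*(-88) = 352)
n(b) = -8
1/((G - 11)**2 + 93779) - (-28723 - n(295)) = 1/((352 - 11)**2 + 93779) - (-28723 - 1*(-8)) = 1/(341**2 + 93779) - (-28723 + 8) = 1/(116281 + 93779) - 1*(-28715) = 1/210060 + 28715 = 6031872901/210060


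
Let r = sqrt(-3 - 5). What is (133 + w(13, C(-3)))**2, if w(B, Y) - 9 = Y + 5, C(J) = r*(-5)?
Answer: 21409 - 2940*I*sqrt(2) ≈ 21409.0 - 4157.8*I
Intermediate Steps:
r = 2*I*sqrt(2) (r = sqrt(-8) = 2*I*sqrt(2) ≈ 2.8284*I)
C(J) = -10*I*sqrt(2) (C(J) = (2*I*sqrt(2))*(-5) = -10*I*sqrt(2))
w(B, Y) = 14 + Y (w(B, Y) = 9 + (Y + 5) = 9 + (5 + Y) = 14 + Y)
(133 + w(13, C(-3)))**2 = (133 + (14 - 10*I*sqrt(2)))**2 = (147 - 10*I*sqrt(2))**2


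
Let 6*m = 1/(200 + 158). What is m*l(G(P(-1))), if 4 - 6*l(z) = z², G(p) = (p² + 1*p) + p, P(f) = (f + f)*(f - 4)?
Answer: -3599/3222 ≈ -1.1170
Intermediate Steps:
P(f) = 2*f*(-4 + f) (P(f) = (2*f)*(-4 + f) = 2*f*(-4 + f))
m = 1/2148 (m = 1/(6*(200 + 158)) = (⅙)/358 = (⅙)*(1/358) = 1/2148 ≈ 0.00046555)
G(p) = p² + 2*p (G(p) = (p² + p) + p = (p + p²) + p = p² + 2*p)
l(z) = ⅔ - z²/6
m*l(G(P(-1))) = (⅔ - 4*(-4 - 1)²*(2 + 2*(-1)*(-4 - 1))²/6)/2148 = (⅔ - 100*(2 + 2*(-1)*(-5))²/6)/2148 = (⅔ - 100*(2 + 10)²/6)/2148 = (⅔ - (10*12)²/6)/2148 = (⅔ - ⅙*120²)/2148 = (⅔ - ⅙*14400)/2148 = (⅔ - 2400)/2148 = (1/2148)*(-7198/3) = -3599/3222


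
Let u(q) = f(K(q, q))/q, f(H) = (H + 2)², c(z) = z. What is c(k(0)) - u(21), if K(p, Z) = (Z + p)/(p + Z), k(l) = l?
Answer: -3/7 ≈ -0.42857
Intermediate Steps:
K(p, Z) = 1 (K(p, Z) = (Z + p)/(Z + p) = 1)
f(H) = (2 + H)²
u(q) = 9/q (u(q) = (2 + 1)²/q = 3²/q = 9/q)
c(k(0)) - u(21) = 0 - 9/21 = 0 - 1*3/7 = 0 - 3/7 = -3/7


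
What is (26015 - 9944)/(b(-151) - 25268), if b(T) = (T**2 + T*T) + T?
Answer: 16071/20183 ≈ 0.79626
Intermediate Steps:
b(T) = T + 2*T**2 (b(T) = (T**2 + T**2) + T = 2*T**2 + T = T + 2*T**2)
(26015 - 9944)/(b(-151) - 25268) = (26015 - 9944)/(-151*(1 + 2*(-151)) - 25268) = 16071/(-151*(1 - 302) - 25268) = 16071/(-151*(-301) - 25268) = 16071/(45451 - 25268) = 16071/20183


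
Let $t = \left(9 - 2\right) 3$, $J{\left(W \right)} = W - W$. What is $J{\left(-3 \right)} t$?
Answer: $0$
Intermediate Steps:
$J{\left(W \right)} = 0$
$t = 21$ ($t = 7 \cdot 3 = 21$)
$J{\left(-3 \right)} t = 0 \cdot 21 = 0$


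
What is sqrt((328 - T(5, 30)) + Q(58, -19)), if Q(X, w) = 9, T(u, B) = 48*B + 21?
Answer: 2*I*sqrt(281) ≈ 33.526*I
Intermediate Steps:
T(u, B) = 21 + 48*B
sqrt((328 - T(5, 30)) + Q(58, -19)) = sqrt((328 - (21 + 48*30)) + 9) = sqrt((328 - (21 + 1440)) + 9) = sqrt((328 - 1*1461) + 9) = sqrt((328 - 1461) + 9) = sqrt(-1133 + 9) = sqrt(-1124) = 2*I*sqrt(281)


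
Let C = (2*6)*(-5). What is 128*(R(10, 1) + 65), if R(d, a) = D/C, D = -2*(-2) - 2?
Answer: 124736/15 ≈ 8315.7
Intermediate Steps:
D = 2 (D = 4 - 2 = 2)
C = -60 (C = 12*(-5) = -60)
R(d, a) = -1/30 (R(d, a) = 2/(-60) = 2*(-1/60) = -1/30)
128*(R(10, 1) + 65) = 128*(-1/30 + 65) = 128*(1949/30) = 124736/15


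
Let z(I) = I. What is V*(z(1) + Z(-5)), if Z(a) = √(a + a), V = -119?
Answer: -119 - 119*I*√10 ≈ -119.0 - 376.31*I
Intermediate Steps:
Z(a) = √2*√a (Z(a) = √(2*a) = √2*√a)
V*(z(1) + Z(-5)) = -119*(1 + √2*√(-5)) = -119*(1 + √2*(I*√5)) = -119*(1 + I*√10) = -119 - 119*I*√10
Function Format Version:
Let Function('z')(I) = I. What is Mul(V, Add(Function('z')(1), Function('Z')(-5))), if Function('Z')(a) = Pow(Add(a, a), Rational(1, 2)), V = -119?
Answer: Add(-119, Mul(-119, I, Pow(10, Rational(1, 2)))) ≈ Add(-119.00, Mul(-376.31, I))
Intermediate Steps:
Function('Z')(a) = Mul(Pow(2, Rational(1, 2)), Pow(a, Rational(1, 2))) (Function('Z')(a) = Pow(Mul(2, a), Rational(1, 2)) = Mul(Pow(2, Rational(1, 2)), Pow(a, Rational(1, 2))))
Mul(V, Add(Function('z')(1), Function('Z')(-5))) = Mul(-119, Add(1, Mul(Pow(2, Rational(1, 2)), Pow(-5, Rational(1, 2))))) = Mul(-119, Add(1, Mul(Pow(2, Rational(1, 2)), Mul(I, Pow(5, Rational(1, 2)))))) = Mul(-119, Add(1, Mul(I, Pow(10, Rational(1, 2))))) = Add(-119, Mul(-119, I, Pow(10, Rational(1, 2))))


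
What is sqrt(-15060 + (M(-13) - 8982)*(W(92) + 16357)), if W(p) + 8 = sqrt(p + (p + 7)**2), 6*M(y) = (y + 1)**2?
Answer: sqrt(-146469402 - 8958*sqrt(9893)) ≈ 12139.0*I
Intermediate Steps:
M(y) = (1 + y)**2/6 (M(y) = (y + 1)**2/6 = (1 + y)**2/6)
W(p) = -8 + sqrt(p + (7 + p)**2) (W(p) = -8 + sqrt(p + (p + 7)**2) = -8 + sqrt(p + (7 + p)**2))
sqrt(-15060 + (M(-13) - 8982)*(W(92) + 16357)) = sqrt(-15060 + ((1 - 13)**2/6 - 8982)*((-8 + sqrt(92 + (7 + 92)**2)) + 16357)) = sqrt(-15060 + ((1/6)*(-12)**2 - 8982)*((-8 + sqrt(92 + 99**2)) + 16357)) = sqrt(-15060 + ((1/6)*144 - 8982)*((-8 + sqrt(92 + 9801)) + 16357)) = sqrt(-15060 + (24 - 8982)*((-8 + sqrt(9893)) + 16357)) = sqrt(-15060 - 8958*(16349 + sqrt(9893))) = sqrt(-15060 + (-146454342 - 8958*sqrt(9893))) = sqrt(-146469402 - 8958*sqrt(9893))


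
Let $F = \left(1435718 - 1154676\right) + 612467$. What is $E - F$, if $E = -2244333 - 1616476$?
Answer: $-4754318$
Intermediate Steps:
$F = 893509$ ($F = 281042 + 612467 = 893509$)
$E = -3860809$
$E - F = -3860809 - 893509 = -4754318$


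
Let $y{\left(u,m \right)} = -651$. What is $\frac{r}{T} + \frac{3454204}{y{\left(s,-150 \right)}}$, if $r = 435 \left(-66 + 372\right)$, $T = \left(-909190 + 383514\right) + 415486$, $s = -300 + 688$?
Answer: $- \frac{12690179779}{2391123} \approx -5307.2$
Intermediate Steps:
$s = 388$
$T = -110190$ ($T = -525676 + 415486 = -110190$)
$r = 133110$ ($r = 435 \cdot 306 = 133110$)
$\frac{r}{T} + \frac{3454204}{y{\left(s,-150 \right)}} = \frac{133110}{-110190} + \frac{3454204}{-651} = 133110 \left(- \frac{1}{110190}\right) + 3454204 \left(- \frac{1}{651}\right) = - \frac{4437}{3673} - \frac{3454204}{651} = - \frac{12690179779}{2391123}$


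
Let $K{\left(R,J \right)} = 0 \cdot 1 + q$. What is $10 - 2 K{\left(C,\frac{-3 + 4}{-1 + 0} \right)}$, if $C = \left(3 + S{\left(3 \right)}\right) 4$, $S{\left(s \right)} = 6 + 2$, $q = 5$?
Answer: $0$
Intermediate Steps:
$S{\left(s \right)} = 8$
$C = 44$ ($C = \left(3 + 8\right) 4 = 11 \cdot 4 = 44$)
$K{\left(R,J \right)} = 5$ ($K{\left(R,J \right)} = 0 \cdot 1 + 5 = 0 + 5 = 5$)
$10 - 2 K{\left(C,\frac{-3 + 4}{-1 + 0} \right)} = 10 - 10 = 0$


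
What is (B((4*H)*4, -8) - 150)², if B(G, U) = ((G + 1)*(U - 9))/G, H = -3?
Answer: 63984001/2304 ≈ 27771.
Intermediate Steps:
B(G, U) = (1 + G)*(-9 + U)/G (B(G, U) = ((1 + G)*(-9 + U))/G = (1 + G)*(-9 + U)/G)
(B((4*H)*4, -8) - 150)² = ((-9 - 8 + ((4*(-3))*4)*(-9 - 8))/(((4*(-3))*4)) - 150)² = ((-9 - 8 - 12*4*(-17))/((-12*4)) - 150)² = ((-9 - 8 - 48*(-17))/(-48) - 150)² = (-(-9 - 8 + 816)/48 - 150)² = (-1/48*799 - 150)² = (-799/48 - 150)² = (-7999/48)² = 63984001/2304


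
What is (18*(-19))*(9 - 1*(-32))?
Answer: -14022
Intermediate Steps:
(18*(-19))*(9 - 1*(-32)) = -342*(9 + 32) = -342*41 = -14022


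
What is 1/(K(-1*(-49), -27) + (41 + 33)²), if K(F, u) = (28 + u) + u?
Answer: 1/5450 ≈ 0.00018349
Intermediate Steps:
K(F, u) = 28 + 2*u
1/(K(-1*(-49), -27) + (41 + 33)²) = 1/((28 + 2*(-27)) + (41 + 33)²) = 1/((28 - 54) + 74²) = 1/(-26 + 5476) = 1/5450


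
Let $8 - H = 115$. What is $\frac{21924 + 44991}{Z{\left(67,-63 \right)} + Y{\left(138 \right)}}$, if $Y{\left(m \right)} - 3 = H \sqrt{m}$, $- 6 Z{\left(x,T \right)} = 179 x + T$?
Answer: $- \frac{597818610}{10627139} + \frac{64439145 \sqrt{138}}{21254278} \approx -20.638$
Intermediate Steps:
$H = -107$ ($H = 8 - 115 = -107$)
$Z{\left(x,T \right)} = - \frac{179 x}{6} - \frac{T}{6}$ ($Z{\left(x,T \right)} = - \frac{179 x + T}{6} = - \frac{T + 179 x}{6} = - \frac{179 x}{6} - \frac{T}{6}$)
$Y{\left(m \right)} = 3 - 107 \sqrt{m}$
$\frac{21924 + 44991}{Z{\left(67,-63 \right)} + Y{\left(138 \right)}} = \frac{21924 + 44991}{\left(\left(- \frac{179}{6}\right) 67 - - \frac{21}{2}\right) + \left(3 - 107 \sqrt{138}\right)} = \frac{66915}{\left(- \frac{11993}{6} + \frac{21}{2}\right) + \left(3 - 107 \sqrt{138}\right)} = \frac{66915}{- \frac{5965}{3} + \left(3 - 107 \sqrt{138}\right)} = \frac{66915}{- \frac{5956}{3} - 107 \sqrt{138}}$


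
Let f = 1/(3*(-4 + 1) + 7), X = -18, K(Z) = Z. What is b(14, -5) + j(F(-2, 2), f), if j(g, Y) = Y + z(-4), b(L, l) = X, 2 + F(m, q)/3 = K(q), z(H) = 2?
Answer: -33/2 ≈ -16.500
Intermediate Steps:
F(m, q) = -6 + 3*q
b(L, l) = -18
f = -½ (f = 1/(3*(-3) + 7) = 1/(-9 + 7) = 1/(-2) = -½ ≈ -0.50000)
j(g, Y) = 2 + Y (j(g, Y) = Y + 2 = 2 + Y)
b(14, -5) + j(F(-2, 2), f) = -18 + (2 - ½) = -18 + 3/2 = -33/2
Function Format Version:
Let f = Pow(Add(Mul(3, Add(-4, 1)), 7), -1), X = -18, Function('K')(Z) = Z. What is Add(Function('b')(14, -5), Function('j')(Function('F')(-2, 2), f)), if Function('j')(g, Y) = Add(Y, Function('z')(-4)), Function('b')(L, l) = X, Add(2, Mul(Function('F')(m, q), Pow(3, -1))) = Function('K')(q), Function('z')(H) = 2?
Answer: Rational(-33, 2) ≈ -16.500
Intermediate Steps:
Function('F')(m, q) = Add(-6, Mul(3, q))
Function('b')(L, l) = -18
f = Rational(-1, 2) (f = Pow(Add(Mul(3, -3), 7), -1) = Pow(Add(-9, 7), -1) = Pow(-2, -1) = Rational(-1, 2) ≈ -0.50000)
Function('j')(g, Y) = Add(2, Y) (Function('j')(g, Y) = Add(Y, 2) = Add(2, Y))
Add(Function('b')(14, -5), Function('j')(Function('F')(-2, 2), f)) = Add(-18, Add(2, Rational(-1, 2))) = Add(-18, Rational(3, 2)) = Rational(-33, 2)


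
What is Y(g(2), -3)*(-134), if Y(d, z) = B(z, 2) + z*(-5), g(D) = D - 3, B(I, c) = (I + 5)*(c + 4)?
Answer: -3618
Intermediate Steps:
B(I, c) = (4 + c)*(5 + I) (B(I, c) = (5 + I)*(4 + c) = (4 + c)*(5 + I))
g(D) = -3 + D
Y(d, z) = 30 + z (Y(d, z) = (20 + 4*z + 5*2 + z*2) + z*(-5) = (20 + 4*z + 10 + 2*z) - 5*z = (30 + 6*z) - 5*z = 30 + z)
Y(g(2), -3)*(-134) = (30 - 3)*(-134) = 27*(-134) = -3618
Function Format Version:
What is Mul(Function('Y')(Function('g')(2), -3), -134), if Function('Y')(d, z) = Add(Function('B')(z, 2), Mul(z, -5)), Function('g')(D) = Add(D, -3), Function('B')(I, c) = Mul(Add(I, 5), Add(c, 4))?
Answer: -3618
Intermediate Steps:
Function('B')(I, c) = Mul(Add(4, c), Add(5, I)) (Function('B')(I, c) = Mul(Add(5, I), Add(4, c)) = Mul(Add(4, c), Add(5, I)))
Function('g')(D) = Add(-3, D)
Function('Y')(d, z) = Add(30, z) (Function('Y')(d, z) = Add(Add(20, Mul(4, z), Mul(5, 2), Mul(z, 2)), Mul(z, -5)) = Add(Add(20, Mul(4, z), 10, Mul(2, z)), Mul(-5, z)) = Add(Add(30, Mul(6, z)), Mul(-5, z)) = Add(30, z))
Mul(Function('Y')(Function('g')(2), -3), -134) = Mul(Add(30, -3), -134) = Mul(27, -134) = -3618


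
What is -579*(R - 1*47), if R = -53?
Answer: 57900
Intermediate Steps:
-579*(R - 1*47) = -579*(-53 - 1*47) = -579*(-53 - 47) = -579*(-100) = 57900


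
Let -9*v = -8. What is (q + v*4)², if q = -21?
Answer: 24649/81 ≈ 304.31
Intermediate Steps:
v = 8/9 (v = -⅑*(-8) = 8/9 ≈ 0.88889)
(q + v*4)² = (-21 + (8/9)*4)² = (-21 + 32/9)² = (-157/9)² = 24649/81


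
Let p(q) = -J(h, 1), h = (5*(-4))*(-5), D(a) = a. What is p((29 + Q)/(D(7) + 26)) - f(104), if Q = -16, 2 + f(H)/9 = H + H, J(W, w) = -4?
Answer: -1850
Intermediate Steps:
h = 100 (h = -20*(-5) = 100)
f(H) = -18 + 18*H (f(H) = -18 + 9*(H + H) = -18 + 9*(2*H) = -18 + 18*H)
p(q) = 4 (p(q) = -1*(-4) = 4)
p((29 + Q)/(D(7) + 26)) - f(104) = 4 - (-18 + 18*104) = 4 - (-18 + 1872) = 4 - 1*1854 = 4 - 1854 = -1850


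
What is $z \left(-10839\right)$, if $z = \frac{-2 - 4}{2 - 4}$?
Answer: $-32517$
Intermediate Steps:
$z = 3$ ($z = - \frac{6}{-2} = \left(-6\right) \left(- \frac{1}{2}\right) = 3$)
$z \left(-10839\right) = 3 \left(-10839\right) = -32517$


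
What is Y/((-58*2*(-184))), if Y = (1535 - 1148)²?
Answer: 149769/21344 ≈ 7.0169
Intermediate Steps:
Y = 149769 (Y = 387² = 149769)
Y/((-58*2*(-184))) = 149769/((-58*2*(-184))) = 149769/((-116*(-184))) = 149769/21344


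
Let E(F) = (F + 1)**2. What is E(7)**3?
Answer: 262144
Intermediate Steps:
E(F) = (1 + F)**2
E(7)**3 = ((1 + 7)**2)**3 = (8**2)**3 = 64**3 = 262144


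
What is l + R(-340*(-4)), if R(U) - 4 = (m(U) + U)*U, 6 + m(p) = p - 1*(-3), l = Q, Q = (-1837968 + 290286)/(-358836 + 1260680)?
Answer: 1666211930487/450922 ≈ 3.6951e+6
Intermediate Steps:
Q = -773841/450922 (Q = -1547682/901844 = -1547682*1/901844 = -773841/450922 ≈ -1.7161)
l = -773841/450922 ≈ -1.7161
m(p) = -3 + p (m(p) = -6 + (p - 1*(-3)) = -6 + (p + 3) = -6 + (3 + p) = -3 + p)
R(U) = 4 + U*(-3 + 2*U) (R(U) = 4 + ((-3 + U) + U)*U = 4 + (-3 + 2*U)*U = 4 + U*(-3 + 2*U))
l + R(-340*(-4)) = -773841/450922 + (4 + (-340*(-4))**2 + (-340*(-4))*(-3 - 340*(-4))) = -773841/450922 + (4 + 1360**2 + 1360*(-3 + 1360)) = -773841/450922 + (4 + 1849600 + 1360*1357) = -773841/450922 + (4 + 1849600 + 1845520) = -773841/450922 + 3695124 = 1666211930487/450922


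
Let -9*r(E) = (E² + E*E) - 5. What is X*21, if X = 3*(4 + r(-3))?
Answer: 161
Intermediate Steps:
r(E) = 5/9 - 2*E²/9 (r(E) = -((E² + E*E) - 5)/9 = -((E² + E²) - 5)/9 = -(2*E² - 5)/9 = -(-5 + 2*E²)/9 = 5/9 - 2*E²/9)
X = 23/3 (X = 3*(4 + (5/9 - 2/9*(-3)²)) = 3*(4 + (5/9 - 2/9*9)) = 3*(4 + (5/9 - 2)) = 3*(4 - 13/9) = 3*(23/9) = 23/3 ≈ 7.6667)
X*21 = (23/3)*21 = 161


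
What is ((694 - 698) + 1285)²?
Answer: 1640961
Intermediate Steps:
((694 - 698) + 1285)² = (-4 + 1285)² = 1281² = 1640961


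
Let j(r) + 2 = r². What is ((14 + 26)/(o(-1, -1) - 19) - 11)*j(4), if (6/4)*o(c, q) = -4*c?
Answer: -1318/7 ≈ -188.29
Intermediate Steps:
o(c, q) = -8*c/3 (o(c, q) = 2*(-4*c)/3 = -8*c/3)
j(r) = -2 + r²
((14 + 26)/(o(-1, -1) - 19) - 11)*j(4) = ((14 + 26)/(-8/3*(-1) - 19) - 11)*(-2 + 4²) = (40/(8/3 - 19) - 11)*(-2 + 16) = (40/(-49/3) - 11)*14 = (40*(-3/49) - 11)*14 = (-120/49 - 11)*14 = -659/49*14 = -1318/7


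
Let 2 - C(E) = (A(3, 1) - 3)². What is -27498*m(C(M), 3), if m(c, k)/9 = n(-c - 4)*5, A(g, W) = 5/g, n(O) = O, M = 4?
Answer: 5224620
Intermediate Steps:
C(E) = 2/9 (C(E) = 2 - (5/3 - 3)² = 2 - (-4/3)² = 2 - 1*16/9 = 2 - 16/9 = 2/9)
m(c, k) = -180 - 45*c (m(c, k) = 9*((-c - 4)*5) = 9*((-4 - c)*5) = 9*(-20 - 5*c) = -180 - 45*c)
-27498*m(C(M), 3) = -27498*(-180 - 45*2/9) = -27498*(-180 - 10) = -27498*(-190) = 5224620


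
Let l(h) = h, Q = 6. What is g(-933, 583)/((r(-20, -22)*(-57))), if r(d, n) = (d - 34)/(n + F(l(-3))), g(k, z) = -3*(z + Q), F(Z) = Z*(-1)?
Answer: 589/54 ≈ 10.907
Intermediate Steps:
F(Z) = -Z
g(k, z) = -18 - 3*z (g(k, z) = -3*(z + 6) = -3*(6 + z) = -18 - 3*z)
r(d, n) = (-34 + d)/(3 + n) (r(d, n) = (d - 34)/(n - 1*(-3)) = (-34 + d)/(n + 3) = (-34 + d)/(3 + n))
g(-933, 583)/((r(-20, -22)*(-57))) = (-18 - 3*583)/((((-34 - 20)/(3 - 22))*(-57))) = (-18 - 1749)/(((-54/(-19))*(-57))) = -1767/(-1/19*(-54)*(-57)) = -1767/((54/19)*(-57)) = -1767/(-162) = -1767*(-1/162) = 589/54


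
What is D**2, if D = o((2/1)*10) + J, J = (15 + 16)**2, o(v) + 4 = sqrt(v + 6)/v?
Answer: (19140 + sqrt(26))**2/400 ≈ 9.1634e+5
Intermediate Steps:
o(v) = -4 + sqrt(6 + v)/v (o(v) = -4 + sqrt(v + 6)/v = -4 + sqrt(6 + v)/v)
J = 961 (J = 31**2 = 961)
D = 957 + sqrt(26)/20 (D = (-4 + sqrt(6 + (2/1)*10)/(((2/1)*10))) + 961 = (-4 + sqrt(6 + (2*1)*10)/(((2*1)*10))) + 961 = (-4 + sqrt(6 + 2*10)/((2*10))) + 961 = (-4 + sqrt(6 + 20)/20) + 961 = (-4 + sqrt(26)/20) + 961 = 957 + sqrt(26)/20 ≈ 957.25)
D**2 = (957 + sqrt(26)/20)**2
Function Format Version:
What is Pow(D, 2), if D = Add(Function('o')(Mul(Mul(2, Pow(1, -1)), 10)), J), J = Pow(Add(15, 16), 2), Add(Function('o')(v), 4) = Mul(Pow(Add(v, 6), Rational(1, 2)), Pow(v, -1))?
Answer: Mul(Rational(1, 400), Pow(Add(19140, Pow(26, Rational(1, 2))), 2)) ≈ 9.1634e+5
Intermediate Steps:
Function('o')(v) = Add(-4, Mul(Pow(v, -1), Pow(Add(6, v), Rational(1, 2)))) (Function('o')(v) = Add(-4, Mul(Pow(Add(v, 6), Rational(1, 2)), Pow(v, -1))) = Add(-4, Mul(Pow(Add(6, v), Rational(1, 2)), Pow(v, -1))) = Add(-4, Mul(Pow(v, -1), Pow(Add(6, v), Rational(1, 2)))))
J = 961 (J = Pow(31, 2) = 961)
D = Add(957, Mul(Rational(1, 20), Pow(26, Rational(1, 2)))) (D = Add(Add(-4, Mul(Pow(Mul(Mul(2, Pow(1, -1)), 10), -1), Pow(Add(6, Mul(Mul(2, Pow(1, -1)), 10)), Rational(1, 2)))), 961) = Add(Add(-4, Mul(Pow(Mul(Mul(2, 1), 10), -1), Pow(Add(6, Mul(Mul(2, 1), 10)), Rational(1, 2)))), 961) = Add(Add(-4, Mul(Pow(Mul(2, 10), -1), Pow(Add(6, Mul(2, 10)), Rational(1, 2)))), 961) = Add(Add(-4, Mul(Pow(20, -1), Pow(Add(6, 20), Rational(1, 2)))), 961) = Add(Add(-4, Mul(Rational(1, 20), Pow(26, Rational(1, 2)))), 961) = Add(957, Mul(Rational(1, 20), Pow(26, Rational(1, 2)))) ≈ 957.25)
Pow(D, 2) = Pow(Add(957, Mul(Rational(1, 20), Pow(26, Rational(1, 2)))), 2)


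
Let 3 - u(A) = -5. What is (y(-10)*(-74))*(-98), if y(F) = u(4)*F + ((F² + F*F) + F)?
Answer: 797720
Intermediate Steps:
u(A) = 8 (u(A) = 3 - 1*(-5) = 3 + 5 = 8)
y(F) = 2*F² + 9*F (y(F) = 8*F + ((F² + F*F) + F) = 8*F + ((F² + F²) + F) = 8*F + (2*F² + F) = 8*F + (F + 2*F²) = 2*F² + 9*F)
(y(-10)*(-74))*(-98) = (-10*(9 + 2*(-10))*(-74))*(-98) = (-10*(9 - 20)*(-74))*(-98) = (-10*(-11)*(-74))*(-98) = (110*(-74))*(-98) = -8140*(-98) = 797720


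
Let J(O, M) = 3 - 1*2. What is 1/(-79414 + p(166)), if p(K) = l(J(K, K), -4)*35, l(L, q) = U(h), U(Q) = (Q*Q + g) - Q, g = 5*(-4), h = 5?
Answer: -1/79414 ≈ -1.2592e-5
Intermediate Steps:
J(O, M) = 1 (J(O, M) = 3 - 2 = 1)
g = -20
U(Q) = -20 + Q² - Q (U(Q) = (Q*Q - 20) - Q = (Q² - 20) - Q = (-20 + Q²) - Q = -20 + Q² - Q)
l(L, q) = 0 (l(L, q) = -20 + 5² - 1*5 = -20 + 25 - 5 = 0)
p(K) = 0 (p(K) = 0*35 = 0)
1/(-79414 + p(166)) = 1/(-79414 + 0) = 1/(-79414) = -1/79414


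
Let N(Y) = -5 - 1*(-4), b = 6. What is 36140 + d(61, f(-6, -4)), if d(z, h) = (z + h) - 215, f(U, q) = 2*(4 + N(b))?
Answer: 35992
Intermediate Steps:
N(Y) = -1 (N(Y) = -5 + 4 = -1)
f(U, q) = 6 (f(U, q) = 2*(4 - 1) = 2*3 = 6)
d(z, h) = -215 + h + z (d(z, h) = (h + z) - 215 = -215 + h + z)
36140 + d(61, f(-6, -4)) = 36140 + (-215 + 6 + 61) = 36140 - 148 = 35992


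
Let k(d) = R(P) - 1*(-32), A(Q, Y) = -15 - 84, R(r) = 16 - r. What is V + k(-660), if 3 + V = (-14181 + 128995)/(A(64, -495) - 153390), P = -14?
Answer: 1277291/21927 ≈ 58.252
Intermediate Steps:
A(Q, Y) = -99
k(d) = 62 (k(d) = (16 - 1*(-14)) - 1*(-32) = (16 + 14) + 32 = 30 + 32 = 62)
V = -82183/21927 (V = -3 + (-14181 + 128995)/(-99 - 153390) = -3 + 114814/(-153489) = -3 + 114814*(-1/153489) = -3 - 16402/21927 = -82183/21927 ≈ -3.7480)
V + k(-660) = -82183/21927 + 62 = 1277291/21927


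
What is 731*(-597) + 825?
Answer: -435582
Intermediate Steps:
731*(-597) + 825 = -436407 + 825 = -435582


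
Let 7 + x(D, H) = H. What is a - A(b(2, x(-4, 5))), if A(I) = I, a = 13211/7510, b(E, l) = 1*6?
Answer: -31849/7510 ≈ -4.2409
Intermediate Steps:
x(D, H) = -7 + H
b(E, l) = 6
a = 13211/7510 (a = 13211*(1/7510) = 13211/7510 ≈ 1.7591)
a - A(b(2, x(-4, 5))) = 13211/7510 - 1*6 = 13211/7510 - 6 = -31849/7510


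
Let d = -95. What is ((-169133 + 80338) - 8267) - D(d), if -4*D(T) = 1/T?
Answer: -36883561/380 ≈ -97062.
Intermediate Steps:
D(T) = -1/(4*T)
((-169133 + 80338) - 8267) - D(d) = ((-169133 + 80338) - 8267) - (-1)/(4*(-95)) = (-88795 - 8267) - (-1)*(-1)/(4*95) = -97062 - 1*1/380 = -97062 - 1/380 = -36883561/380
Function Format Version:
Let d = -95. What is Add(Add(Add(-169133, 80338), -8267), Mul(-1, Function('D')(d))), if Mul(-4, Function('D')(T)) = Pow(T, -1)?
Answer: Rational(-36883561, 380) ≈ -97062.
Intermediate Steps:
Function('D')(T) = Mul(Rational(-1, 4), Pow(T, -1))
Add(Add(Add(-169133, 80338), -8267), Mul(-1, Function('D')(d))) = Add(Add(Add(-169133, 80338), -8267), Mul(-1, Mul(Rational(-1, 4), Pow(-95, -1)))) = Add(Add(-88795, -8267), Mul(-1, Mul(Rational(-1, 4), Rational(-1, 95)))) = Add(-97062, Mul(-1, Rational(1, 380))) = Add(-97062, Rational(-1, 380)) = Rational(-36883561, 380)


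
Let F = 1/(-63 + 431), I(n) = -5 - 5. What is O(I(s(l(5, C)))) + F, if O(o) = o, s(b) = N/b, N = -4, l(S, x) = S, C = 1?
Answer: -3679/368 ≈ -9.9973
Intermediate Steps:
s(b) = -4/b
I(n) = -10
F = 1/368 ≈ 0.0027174
O(I(s(l(5, C)))) + F = -10 + 1/368 = -3679/368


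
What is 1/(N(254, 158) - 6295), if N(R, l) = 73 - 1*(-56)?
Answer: -1/6166 ≈ -0.00016218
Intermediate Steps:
N(R, l) = 129 (N(R, l) = 73 + 56 = 129)
1/(N(254, 158) - 6295) = 1/(129 - 6295) = 1/(-6166) = -1/6166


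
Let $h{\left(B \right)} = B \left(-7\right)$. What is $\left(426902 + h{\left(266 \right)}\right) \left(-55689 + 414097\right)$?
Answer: $152337736320$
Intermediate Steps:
$h{\left(B \right)} = - 7 B$
$\left(426902 + h{\left(266 \right)}\right) \left(-55689 + 414097\right) = \left(426902 - 1862\right) \left(-55689 + 414097\right) = \left(426902 - 1862\right) 358408 = 425040 \cdot 358408 = 152337736320$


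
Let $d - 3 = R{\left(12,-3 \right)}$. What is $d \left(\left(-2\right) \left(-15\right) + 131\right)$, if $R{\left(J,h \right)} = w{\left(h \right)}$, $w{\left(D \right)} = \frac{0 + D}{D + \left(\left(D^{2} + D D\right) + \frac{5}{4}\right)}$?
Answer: $\frac{29463}{65} \approx 453.28$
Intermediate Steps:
$w{\left(D \right)} = \frac{D}{\frac{5}{4} + D + 2 D^{2}}$ ($w{\left(D \right)} = \frac{D}{D + \left(\left(D^{2} + D^{2}\right) + 5 \cdot \frac{1}{4}\right)} = \frac{D}{D + \left(2 D^{2} + \frac{5}{4}\right)} = \frac{D}{D + \left(\frac{5}{4} + 2 D^{2}\right)} = \frac{D}{\frac{5}{4} + D + 2 D^{2}}$)
$R{\left(J,h \right)} = \frac{4 h}{5 + 4 h + 8 h^{2}}$
$d = \frac{183}{65}$ ($d = 3 + 4 \left(-3\right) \frac{1}{5 + 4 \left(-3\right) + 8 \left(-3\right)^{2}} = 3 + 4 \left(-3\right) \frac{1}{5 - 12 + 8 \cdot 9} = 3 + 4 \left(-3\right) \frac{1}{5 - 12 + 72} = 3 + 4 \left(-3\right) \frac{1}{65} = 3 - \frac{12}{65} = \frac{183}{65} \approx 2.8154$)
$d \left(\left(-2\right) \left(-15\right) + 131\right) = \frac{183 \left(\left(-2\right) \left(-15\right) + 131\right)}{65} = \frac{183 \left(30 + 131\right)}{65} = \frac{183}{65} \cdot 161 = \frac{29463}{65}$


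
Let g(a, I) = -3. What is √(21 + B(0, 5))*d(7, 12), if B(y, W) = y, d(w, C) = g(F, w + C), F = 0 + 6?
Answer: -3*√21 ≈ -13.748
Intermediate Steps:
F = 6
d(w, C) = -3
√(21 + B(0, 5))*d(7, 12) = √(21 + 0)*(-3) = √21*(-3) = -3*√21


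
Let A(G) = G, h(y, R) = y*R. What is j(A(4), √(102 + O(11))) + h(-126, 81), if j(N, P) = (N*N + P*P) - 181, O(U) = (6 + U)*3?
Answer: -10218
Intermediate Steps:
O(U) = 18 + 3*U
h(y, R) = R*y
j(N, P) = -181 + N² + P² (j(N, P) = (N² + P²) - 181 = -181 + N² + P²)
j(A(4), √(102 + O(11))) + h(-126, 81) = (-181 + 4² + (√(102 + (18 + 3*11)))²) + 81*(-126) = (-181 + 16 + (√(102 + (18 + 33)))²) - 10206 = (-181 + 16 + (√(102 + 51))²) - 10206 = (-181 + 16 + (√153)²) - 10206 = (-181 + 16 + (3*√17)²) - 10206 = (-181 + 16 + 153) - 10206 = -12 - 10206 = -10218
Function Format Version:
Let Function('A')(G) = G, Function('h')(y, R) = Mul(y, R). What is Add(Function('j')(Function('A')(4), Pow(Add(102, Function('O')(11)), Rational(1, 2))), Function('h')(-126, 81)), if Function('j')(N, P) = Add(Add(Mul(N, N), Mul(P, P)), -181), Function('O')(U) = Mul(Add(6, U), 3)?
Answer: -10218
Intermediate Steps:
Function('O')(U) = Add(18, Mul(3, U))
Function('h')(y, R) = Mul(R, y)
Function('j')(N, P) = Add(-181, Pow(N, 2), Pow(P, 2)) (Function('j')(N, P) = Add(Add(Pow(N, 2), Pow(P, 2)), -181) = Add(-181, Pow(N, 2), Pow(P, 2)))
Add(Function('j')(Function('A')(4), Pow(Add(102, Function('O')(11)), Rational(1, 2))), Function('h')(-126, 81)) = Add(Add(-181, Pow(4, 2), Pow(Pow(Add(102, Add(18, Mul(3, 11))), Rational(1, 2)), 2)), Mul(81, -126)) = Add(Add(-181, 16, Pow(Pow(Add(102, Add(18, 33)), Rational(1, 2)), 2)), -10206) = Add(Add(-181, 16, Pow(Pow(Add(102, 51), Rational(1, 2)), 2)), -10206) = Add(Add(-181, 16, Pow(Pow(153, Rational(1, 2)), 2)), -10206) = Add(Add(-181, 16, Pow(Mul(3, Pow(17, Rational(1, 2))), 2)), -10206) = Add(Add(-181, 16, 153), -10206) = Add(-12, -10206) = -10218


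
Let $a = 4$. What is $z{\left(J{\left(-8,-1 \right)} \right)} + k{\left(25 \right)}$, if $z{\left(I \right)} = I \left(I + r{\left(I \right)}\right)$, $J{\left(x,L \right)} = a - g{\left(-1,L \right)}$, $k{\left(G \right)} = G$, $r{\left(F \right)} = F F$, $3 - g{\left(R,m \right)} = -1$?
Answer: $25$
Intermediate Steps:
$g{\left(R,m \right)} = 4$ ($g{\left(R,m \right)} = 3 - -1 = 3 + 1 = 4$)
$r{\left(F \right)} = F^{2}$
$J{\left(x,L \right)} = 0$ ($J{\left(x,L \right)} = 4 - 4 = 0$)
$z{\left(I \right)} = I \left(I + I^{2}\right)$
$z{\left(J{\left(-8,-1 \right)} \right)} + k{\left(25 \right)} = 0^{2} \left(1 + 0\right) + 25 = 0 \cdot 1 + 25 = 0 + 25 = 25$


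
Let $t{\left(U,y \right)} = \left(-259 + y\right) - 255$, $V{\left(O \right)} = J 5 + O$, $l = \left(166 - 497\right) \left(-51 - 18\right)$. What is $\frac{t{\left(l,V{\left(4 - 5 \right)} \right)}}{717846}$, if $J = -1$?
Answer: $- \frac{260}{358923} \approx -0.00072439$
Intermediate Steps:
$l = 22839$ ($l = \left(-331\right) \left(-69\right) = 22839$)
$V{\left(O \right)} = -5 + O$ ($V{\left(O \right)} = \left(-1\right) 5 + O = -5 + O$)
$t{\left(U,y \right)} = -514 + y$
$\frac{t{\left(l,V{\left(4 - 5 \right)} \right)}}{717846} = \frac{-514 + \left(-5 + \left(4 - 5\right)\right)}{717846} = \left(-514 + \left(-5 + \left(4 - 5\right)\right)\right) \frac{1}{717846} = \left(-514 - 6\right) \frac{1}{717846} = \left(-520\right) \frac{1}{717846} = - \frac{260}{358923}$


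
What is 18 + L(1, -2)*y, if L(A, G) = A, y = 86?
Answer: 104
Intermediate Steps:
18 + L(1, -2)*y = 18 + 1*86 = 18 + 86 = 104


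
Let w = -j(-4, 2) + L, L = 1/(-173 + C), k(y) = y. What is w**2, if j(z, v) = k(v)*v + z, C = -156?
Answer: 1/108241 ≈ 9.2386e-6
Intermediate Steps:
j(z, v) = z + v**2 (j(z, v) = v*v + z = v**2 + z = z + v**2)
L = -1/329 (L = 1/(-173 - 156) = 1/(-329) = -1/329 ≈ -0.0030395)
w = -1/329 (w = -(-4 + 2**2) - 1/329 = -(-4 + 4) - 1/329 = -1*0 - 1/329 = 0 - 1/329 = -1/329 ≈ -0.0030395)
w**2 = (-1/329)**2 = 1/108241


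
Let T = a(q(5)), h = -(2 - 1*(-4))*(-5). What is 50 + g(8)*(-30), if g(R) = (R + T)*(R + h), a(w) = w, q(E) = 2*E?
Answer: -20470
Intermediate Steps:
h = 30 (h = -(2 + 4)*(-5) = -6*(-5) = -1*(-30) = 30)
T = 10 (T = 2*5 = 10)
g(R) = (10 + R)*(30 + R) (g(R) = (R + 10)*(R + 30) = (10 + R)*(30 + R))
50 + g(8)*(-30) = 50 + (300 + 8² + 40*8)*(-30) = 50 + (300 + 64 + 320)*(-30) = 50 + 684*(-30) = 50 - 20520 = -20470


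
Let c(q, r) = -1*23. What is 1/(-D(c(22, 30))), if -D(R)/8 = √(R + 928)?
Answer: √905/7240 ≈ 0.0041551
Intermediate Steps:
c(q, r) = -23
D(R) = -8*√(928 + R) (D(R) = -8*√(R + 928) = -8*√(928 + R))
1/(-D(c(22, 30))) = 1/(-(-8)*√(928 - 23)) = 1/(-(-8)*√905) = 1/(8*√905) = √905/7240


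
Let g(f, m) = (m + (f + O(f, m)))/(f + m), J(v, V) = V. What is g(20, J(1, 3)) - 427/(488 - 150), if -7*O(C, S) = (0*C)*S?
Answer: -89/338 ≈ -0.26331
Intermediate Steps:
O(C, S) = 0 (O(C, S) = -0*C*S/7 = -0*S = -⅐*0 = 0)
g(f, m) = 1 (g(f, m) = (m + (f + 0))/(f + m) = (m + f)/(f + m) = (f + m)/(f + m) = 1)
g(20, J(1, 3)) - 427/(488 - 150) = 1 - 427/(488 - 150) = 1 - 427/338 = -89/338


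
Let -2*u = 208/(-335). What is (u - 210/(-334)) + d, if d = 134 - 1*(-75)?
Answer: 11745048/55945 ≈ 209.94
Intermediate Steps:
d = 209 (d = 134 + 75 = 209)
u = 104/335 (u = -104/(-335) = -104*(-1)/335 = -½*(-208/335) = 104/335 ≈ 0.31045)
(u - 210/(-334)) + d = (104/335 - 210/(-334)) + 209 = (104/335 - 210*(-1/334)) + 209 = (104/335 + 105/167) + 209 = 52543/55945 + 209 = 11745048/55945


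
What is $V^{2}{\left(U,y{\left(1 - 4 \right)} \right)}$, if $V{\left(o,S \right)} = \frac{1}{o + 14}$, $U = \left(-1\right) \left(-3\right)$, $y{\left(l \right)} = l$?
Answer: $\frac{1}{289} \approx 0.0034602$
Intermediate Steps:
$U = 3$
$V{\left(o,S \right)} = \frac{1}{14 + o}$
$V^{2}{\left(U,y{\left(1 - 4 \right)} \right)} = \left(\frac{1}{14 + 3}\right)^{2} = \left(\frac{1}{17}\right)^{2} = \frac{1}{289}$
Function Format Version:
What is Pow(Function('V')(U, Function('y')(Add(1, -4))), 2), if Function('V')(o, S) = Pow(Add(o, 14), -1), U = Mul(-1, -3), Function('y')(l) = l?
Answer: Rational(1, 289) ≈ 0.0034602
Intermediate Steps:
U = 3
Function('V')(o, S) = Pow(Add(14, o), -1)
Pow(Function('V')(U, Function('y')(Add(1, -4))), 2) = Pow(Pow(Add(14, 3), -1), 2) = Pow(Pow(17, -1), 2) = Pow(Rational(1, 17), 2) = Rational(1, 289)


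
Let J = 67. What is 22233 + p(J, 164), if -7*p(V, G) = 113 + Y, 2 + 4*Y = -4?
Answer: 311039/14 ≈ 22217.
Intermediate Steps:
Y = -3/2 (Y = -1/2 + (1/4)*(-4) = -1/2 - 1 = -3/2 ≈ -1.5000)
p(V, G) = -223/14 (p(V, G) = -(113 - 3/2)/7 = -1/7*223/2 = -223/14)
22233 + p(J, 164) = 22233 - 223/14 = 311039/14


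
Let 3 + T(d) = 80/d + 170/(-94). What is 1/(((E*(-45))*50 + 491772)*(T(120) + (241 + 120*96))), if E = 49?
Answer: 47/210818501758 ≈ 2.2294e-10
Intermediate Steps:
T(d) = -226/47 + 80/d (T(d) = -3 + (80/d + 170/(-94)) = -3 + (80/d + 170*(-1/94)) = -3 + (80/d - 85/47) = -3 + (-85/47 + 80/d) = -226/47 + 80/d)
1/(((E*(-45))*50 + 491772)*(T(120) + (241 + 120*96))) = 1/(((49*(-45))*50 + 491772)*((-226/47 + 80/120) + (241 + 120*96))) = 1/((-2205*50 + 491772)*((-226/47 + 80*(1/120)) + (241 + 11520))) = 1/((-110250 + 491772)*((-226/47 + ⅔) + 11761)) = 1/(381522*(-584/141 + 11761)) = 1/(381522*(1657717/141)) = 1/(210818501758/47) = 47/210818501758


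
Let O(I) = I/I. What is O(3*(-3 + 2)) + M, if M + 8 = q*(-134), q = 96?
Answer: -12871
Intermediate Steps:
O(I) = 1
M = -12872 (M = -8 + 96*(-134) = -8 - 12864 = -12872)
O(3*(-3 + 2)) + M = 1 - 12872 = -12871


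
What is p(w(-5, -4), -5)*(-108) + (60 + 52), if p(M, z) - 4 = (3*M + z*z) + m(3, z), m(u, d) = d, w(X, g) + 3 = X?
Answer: 112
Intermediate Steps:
w(X, g) = -3 + X
p(M, z) = 4 + z + z² + 3*M (p(M, z) = 4 + ((3*M + z*z) + z) = 4 + ((3*M + z²) + z) = 4 + ((z² + 3*M) + z) = 4 + (z + z² + 3*M) = 4 + z + z² + 3*M)
p(w(-5, -4), -5)*(-108) + (60 + 52) = (4 - 5 + (-5)² + 3*(-3 - 5))*(-108) + (60 + 52) = (4 - 5 + 25 + 3*(-8))*(-108) + 112 = (4 - 5 + 25 - 24)*(-108) + 112 = 0*(-108) + 112 = 0 + 112 = 112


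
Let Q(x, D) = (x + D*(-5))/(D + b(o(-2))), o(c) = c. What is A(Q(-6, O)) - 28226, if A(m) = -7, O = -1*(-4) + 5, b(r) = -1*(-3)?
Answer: -28233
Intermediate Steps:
b(r) = 3
O = 9 (O = 4 + 5 = 9)
Q(x, D) = (x - 5*D)/(3 + D) (Q(x, D) = (x + D*(-5))/(D + 3) = (x - 5*D)/(3 + D))
A(Q(-6, O)) - 28226 = -7 - 28226 = -28233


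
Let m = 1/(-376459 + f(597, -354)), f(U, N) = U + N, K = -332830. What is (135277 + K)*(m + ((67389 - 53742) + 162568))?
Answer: -13096756861531767/376216 ≈ -3.4812e+10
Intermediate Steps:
f(U, N) = N + U
m = -1/376216 (m = 1/(-376459 + (-354 + 597)) = 1/(-376459 + 243) = 1/(-376216) = -1/376216 ≈ -2.6580e-6)
(135277 + K)*(m + ((67389 - 53742) + 162568)) = (135277 - 332830)*(-1/376216 + ((67389 - 53742) + 162568)) = -197553*(-1/376216 + (13647 + 162568)) = -197553*(-1/376216 + 176215) = -197553*66294902439/376216 = -13096756861531767/376216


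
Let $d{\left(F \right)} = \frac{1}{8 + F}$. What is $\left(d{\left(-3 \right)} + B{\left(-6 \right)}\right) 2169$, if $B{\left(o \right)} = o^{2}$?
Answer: $\frac{392589}{5} \approx 78518.0$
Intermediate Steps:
$\left(d{\left(-3 \right)} + B{\left(-6 \right)}\right) 2169 = \left(\frac{1}{8 - 3} + \left(-6\right)^{2}\right) 2169 = \left(\frac{1}{5} + 36\right) 2169 = \frac{181}{5} \cdot 2169 = \frac{392589}{5}$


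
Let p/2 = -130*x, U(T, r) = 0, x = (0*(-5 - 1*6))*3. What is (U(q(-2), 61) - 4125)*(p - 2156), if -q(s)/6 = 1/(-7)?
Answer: 8893500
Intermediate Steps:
x = 0 (x = (0*(-5 - 6))*3 = (0*(-11))*3 = 0*3 = 0)
q(s) = 6/7 (q(s) = -6/(-7) = -6*(-⅐) = 6/7)
p = 0 (p = 2*(-130*0) = 2*0 = 0)
(U(q(-2), 61) - 4125)*(p - 2156) = (0 - 4125)*(0 - 2156) = -4125*(-2156) = 8893500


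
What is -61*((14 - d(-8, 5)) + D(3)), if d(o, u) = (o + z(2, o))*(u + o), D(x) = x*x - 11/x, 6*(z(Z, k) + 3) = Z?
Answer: 2318/3 ≈ 772.67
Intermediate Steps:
z(Z, k) = -3 + Z/6
D(x) = x**2 - 11/x
d(o, u) = (-8/3 + o)*(o + u) (d(o, u) = (o + (-3 + (1/6)*2))*(u + o) = (o + (-3 + 1/3))*(o + u) = (o - 8/3)*(o + u) = (-8/3 + o)*(o + u))
-61*((14 - d(-8, 5)) + D(3)) = -61*((14 - ((-8)**2 - 8/3*(-8) - 8/3*5 - 8*5)) + (-11 + 3**3)/3) = -61*((14 - (64 + 64/3 - 40/3 - 40)) + (-11 + 27)/3) = -61*((14 - 1*32) + (1/3)*16) = -61*((14 - 32) + 16/3) = -61*(-18 + 16/3) = -61*(-38/3) = 2318/3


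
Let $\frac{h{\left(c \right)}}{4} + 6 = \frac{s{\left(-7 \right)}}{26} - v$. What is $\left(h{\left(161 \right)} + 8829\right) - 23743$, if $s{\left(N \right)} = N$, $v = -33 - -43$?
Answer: $- \frac{194728}{13} \approx -14979.0$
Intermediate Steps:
$v = 10$ ($v = -33 + 43 = 10$)
$h{\left(c \right)} = - \frac{846}{13}$ ($h{\left(c \right)} = -24 + 4 \left(- \frac{7}{26} - 10\right) = -24 + 4 \left(- \frac{267}{26}\right) = -24 - \frac{534}{13} = - \frac{846}{13}$)
$\left(h{\left(161 \right)} + 8829\right) - 23743 = \left(- \frac{846}{13} + 8829\right) - 23743 = \frac{113931}{13} - 23743 = - \frac{194728}{13}$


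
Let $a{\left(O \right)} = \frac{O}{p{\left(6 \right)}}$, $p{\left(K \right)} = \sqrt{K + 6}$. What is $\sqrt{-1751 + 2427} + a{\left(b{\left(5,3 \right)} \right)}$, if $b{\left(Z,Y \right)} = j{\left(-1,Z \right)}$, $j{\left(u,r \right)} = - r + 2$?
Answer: $26 - \frac{\sqrt{3}}{2} \approx 25.134$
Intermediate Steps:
$j{\left(u,r \right)} = 2 - r$
$p{\left(K \right)} = \sqrt{6 + K}$
$b{\left(Z,Y \right)} = 2 - Z$
$a{\left(O \right)} = \frac{O \sqrt{3}}{6}$ ($a{\left(O \right)} = \frac{O}{\sqrt{6 + 6}} = \frac{O}{\sqrt{12}} = \frac{O}{2 \sqrt{3}} = O \frac{\sqrt{3}}{6} = \frac{O \sqrt{3}}{6}$)
$\sqrt{-1751 + 2427} + a{\left(b{\left(5,3 \right)} \right)} = \sqrt{-1751 + 2427} + \frac{\left(2 - 5\right) \sqrt{3}}{6} = \sqrt{676} + \frac{\left(2 - 5\right) \sqrt{3}}{6} = 26 + \frac{1}{6} \left(-3\right) \sqrt{3} = 26 - \frac{\sqrt{3}}{2}$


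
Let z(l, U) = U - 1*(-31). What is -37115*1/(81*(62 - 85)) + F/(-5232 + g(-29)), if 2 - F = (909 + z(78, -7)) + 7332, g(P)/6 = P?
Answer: 72012553/3357126 ≈ 21.451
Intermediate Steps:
g(P) = 6*P
z(l, U) = 31 + U (z(l, U) = U + 31 = 31 + U)
F = -8263 (F = 2 - ((909 + (31 - 7)) + 7332) = 2 - ((909 + 24) + 7332) = 2 - (933 + 7332) = 2 - 1*8265 = 2 - 8265 = -8263)
-37115*1/(81*(62 - 85)) + F/(-5232 + g(-29)) = -37115*1/(81*(62 - 85)) - 8263/(-5232 + 6*(-29)) = -37115/(81*(-23)) - 8263/(-5232 - 174) = -37115/(-1863) - 8263/(-5406) = -37115*(-1/1863) - 8263*(-1/5406) = 37115/1863 + 8263/5406 = 72012553/3357126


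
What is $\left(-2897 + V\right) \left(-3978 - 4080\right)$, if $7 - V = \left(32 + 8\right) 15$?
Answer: $28122420$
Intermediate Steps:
$V = -593$ ($V = 7 - \left(32 + 8\right) 15 = 7 - 40 \cdot 15 = 7 - 600 = -593$)
$\left(-2897 + V\right) \left(-3978 - 4080\right) = \left(-2897 - 593\right) \left(-3978 - 4080\right) = \left(-3490\right) \left(-8058\right) = 28122420$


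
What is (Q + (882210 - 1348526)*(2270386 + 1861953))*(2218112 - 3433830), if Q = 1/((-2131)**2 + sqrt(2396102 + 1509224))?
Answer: 48310643526474357850427041339442/20622139322595 + 1215718*sqrt(3905326)/20622139322595 ≈ 2.3427e+18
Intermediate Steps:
Q = 1/(4541161 + sqrt(3905326)) ≈ 2.2011e-7
(Q + (882210 - 1348526)*(2270386 + 1861953))*(2218112 - 3433830) = ((4541161/20622139322595 - sqrt(3905326)/20622139322595) + (882210 - 1348526)*(2270386 + 1861953))*(2218112 - 3433830) = ((4541161/20622139322595 - sqrt(3905326)/20622139322595) - 466316*4132339)*(-1215718) = ((4541161/20622139322595 - sqrt(3905326)/20622139322595) - 1926975793124)*(-1215718) = (-39738363277071128214295619/20622139322595 - sqrt(3905326)/20622139322595)*(-1215718) = 48310643526474357850427041339442/20622139322595 + 1215718*sqrt(3905326)/20622139322595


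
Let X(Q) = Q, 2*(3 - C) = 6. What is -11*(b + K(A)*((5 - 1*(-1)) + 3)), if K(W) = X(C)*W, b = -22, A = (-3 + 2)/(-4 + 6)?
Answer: 242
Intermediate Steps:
C = 0 (C = 3 - 1/2*6 = 3 - 3 = 0)
A = -1/2 ≈ -0.50000
K(W) = 0 (K(W) = 0*W = 0)
-11*(b + K(A)*((5 - 1*(-1)) + 3)) = -11*(-22 + 0*((5 - 1*(-1)) + 3)) = -11*(-22 + 0*((5 + 1) + 3)) = -11*(-22 + 0*(6 + 3)) = -11*(-22 + 0*9) = -11*(-22 + 0) = -11*(-22) = 242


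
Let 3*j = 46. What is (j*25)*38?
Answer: 43700/3 ≈ 14567.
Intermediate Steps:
j = 46/3 (j = (1/3)*46 = 46/3 ≈ 15.333)
(j*25)*38 = ((46/3)*25)*38 = (1150/3)*38 = 43700/3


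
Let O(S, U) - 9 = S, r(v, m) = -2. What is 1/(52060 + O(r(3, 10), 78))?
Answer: 1/52067 ≈ 1.9206e-5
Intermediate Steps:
O(S, U) = 9 + S
1/(52060 + O(r(3, 10), 78)) = 1/(52060 + (9 - 2)) = 1/(52060 + 7) = 1/52067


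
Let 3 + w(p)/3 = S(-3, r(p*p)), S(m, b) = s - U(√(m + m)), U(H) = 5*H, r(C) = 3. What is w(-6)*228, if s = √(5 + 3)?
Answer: -2052 + 1368*√2 - 3420*I*√6 ≈ -117.36 - 8377.3*I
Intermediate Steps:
s = 2*√2 (s = √8 = 2*√2 ≈ 2.8284)
S(m, b) = 2*√2 - 5*√2*√m (S(m, b) = 2*√2 - 5*√(m + m) = 2*√2 - 5*√(2*m) = 2*√2 - 5*√2*√m)
w(p) = -9 + 3*√2*(2 - 5*I*√3) (w(p) = -9 + 3*(√2*(2 - 5*I*√3)) = -9 + 3*√2*(2 - 5*I*√3))
w(-6)*228 = (-9 + 6*√2 - 15*I*√6)*228 = -2052 + 1368*√2 - 3420*I*√6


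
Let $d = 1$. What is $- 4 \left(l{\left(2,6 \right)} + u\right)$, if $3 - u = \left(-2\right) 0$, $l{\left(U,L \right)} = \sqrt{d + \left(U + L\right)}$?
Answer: $-24$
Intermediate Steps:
$l{\left(U,L \right)} = \sqrt{1 + L + U}$ ($l{\left(U,L \right)} = \sqrt{1 + \left(U + L\right)} = \sqrt{1 + \left(L + U\right)} = \sqrt{1 + L + U}$)
$u = 3$ ($u = 3 - \left(-2\right) 0 = 3 - 0 = 3 + 0 = 3$)
$- 4 \left(l{\left(2,6 \right)} + u\right) = - 4 \left(\sqrt{1 + 6 + 2} + 3\right) = - 4 \left(\sqrt{9} + 3\right) = - 4 \left(3 + 3\right) = \left(-4\right) 6 = -24$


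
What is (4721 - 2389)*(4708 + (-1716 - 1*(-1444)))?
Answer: 10344752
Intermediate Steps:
(4721 - 2389)*(4708 + (-1716 - 1*(-1444))) = 2332*(4708 + (-1716 + 1444)) = 2332*(4708 - 272) = 2332*4436 = 10344752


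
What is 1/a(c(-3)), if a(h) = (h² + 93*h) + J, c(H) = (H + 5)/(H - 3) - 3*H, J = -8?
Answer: 9/7858 ≈ 0.0011453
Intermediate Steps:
c(H) = -3*H + (5 + H)/(-3 + H) (c(H) = (5 + H)/(-3 + H) - 3*H = -3*H + (5 + H)/(-3 + H))
a(h) = -8 + h² + 93*h (a(h) = (h² + 93*h) - 8 = -8 + h² + 93*h)
1/a(c(-3)) = 1/(-8 + ((5 - 3*(-3)² + 10*(-3))/(-3 - 3))² + 93*((5 - 3*(-3)² + 10*(-3))/(-3 - 3))) = 1/(-8 + ((5 - 3*9 - 30)/(-6))² + 93*((5 - 3*9 - 30)/(-6))) = 1/(-8 + (-(5 - 27 - 30)/6)² + 93*(-(5 - 27 - 30)/6)) = 1/(-8 + (-⅙*(-52))² + 93*(-⅙*(-52))) = 1/(-8 + (26/3)² + 93*(26/3)) = 1/(-8 + 676/9 + 806) = 1/(7858/9) = 9/7858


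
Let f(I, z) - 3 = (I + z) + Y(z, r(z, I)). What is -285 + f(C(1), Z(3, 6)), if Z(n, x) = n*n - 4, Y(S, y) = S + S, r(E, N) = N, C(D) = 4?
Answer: -263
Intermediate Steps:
Y(S, y) = 2*S
Z(n, x) = -4 + n**2 (Z(n, x) = n**2 - 4 = -4 + n**2)
f(I, z) = 3 + I + 3*z (f(I, z) = 3 + ((I + z) + 2*z) = 3 + (I + 3*z) = 3 + I + 3*z)
-285 + f(C(1), Z(3, 6)) = -285 + (3 + 4 + 3*(-4 + 3**2)) = -285 + (3 + 4 + 3*(-4 + 9)) = -285 + (3 + 4 + 3*5) = -285 + (3 + 4 + 15) = -285 + 22 = -263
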